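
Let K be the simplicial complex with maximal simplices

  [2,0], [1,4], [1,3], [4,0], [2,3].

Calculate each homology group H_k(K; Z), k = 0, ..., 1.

Fix the vertex order 0 < 1 < 2 < 3 < 4 and write every simplex with vertices in increasing order. Then dim K = 1 and the simplices of K are:

  0-simplices (5): [0], [1], [2], [3], [4]
  1-simplices (5): [0,2], [0,4], [1,3], [1,4], [2,3]

giving chain groups C_0 ≅ Z^5, C_1 ≅ Z^5.

Boundary ∂_1: C_1 → C_0 maps an edge to its endpoints' difference, ∂[p,q] = q − p. For instance
  ∂[1,4] = [4] − [1].
As a 5×5 matrix over Z this has rank 4, with invariant factors (1,1,1,1).

From H_k ≅ ker(∂_k) / im(∂_{k+1}) we obtain:

  H_0: rank C_0 − rank ∂_1 = 5 − 4 = 1, and the invariant factors of ∂_1 are all 1, so H_0 ≅ Z.
  H_1: rank ker ∂_1 − rank ∂_2 = (5 − 4) − 0 = 1, and there is no ∂_2, so H_1 ≅ Z.

(K is a triangulation of the circle S^1.)

H_0 = Z,  H_1 = Z.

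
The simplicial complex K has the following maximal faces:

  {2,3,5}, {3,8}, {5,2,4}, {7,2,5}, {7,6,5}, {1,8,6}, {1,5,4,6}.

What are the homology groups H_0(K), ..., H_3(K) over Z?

Fix the vertex order 1 < 2 < 3 < 4 < 5 < 6 < 7 < 8 and write every simplex with vertices in increasing order. Then dim K = 3 and the simplices of K are:

  0-simplices (8): [1], [2], [3], [4], [5], [6], [7], [8]
  1-simplices (16): [1,4], [1,5], [1,6], [1,8], [2,3], [2,4], [2,5], [2,7], [3,5], [3,8], [4,5], [4,6], [5,6], [5,7], [6,7], [6,8]
  2-simplices (9): [1,4,5], [1,4,6], [1,5,6], [1,6,8], [2,3,5], [2,4,5], [2,5,7], [4,5,6], [5,6,7]
  3-simplices (1): [1,4,5,6]

giving chain groups C_0 ≅ Z^8, C_1 ≅ Z^16, C_2 ≅ Z^9, C_3 ≅ Z^1.

∂_1: C_1 → C_0 is given by ∂[p,q] = [q] − [p]. For instance
  ∂[6,8] = [8] − [6].
The resulting 8×16 matrix has rank 7, and its Smith normal form has invariant factors (1,1,1,1,1,1,1).

The boundary map ∂_2: C_2 → C_1 sends each 2-simplex [p,q,r] to [q,r] − [p,r] + [p,q]. For instance
  ∂[5,6,7] = [6,7] − [5,7] + [5,6],
  ∂[1,5,6] = [5,6] − [1,6] + [1,5].
The resulting 16×9 matrix has rank 8, and its Smith normal form has invariant factors (1,1,1,1,1,1,1,1).

∂_3: C_3 → C_2 sends each 3-simplex σ to the alternating sum Σ_i (−1)^i (σ with its i-th vertex removed). For instance
  ∂[1,4,5,6] = [4,5,6] − [1,5,6] + [1,4,6] − [1,4,5].
This gives a 9×1 integer matrix of rank 1; reducing to Smith normal form yields diagonal entries (1).

Reading off H_k = ker ∂_k / im ∂_{k+1}:

  H_0: rank C_0 − rank ∂_1 = 8 − 7 = 1, and the invariant factors of ∂_1 are all 1, so H_0 = Z.
  H_1: rank ker ∂_1 − rank ∂_2 = (16 − 7) − 8 = 1, and the invariant factors of ∂_2 are all 1, so H_1 = Z.
  H_2: rank ker ∂_2 − rank ∂_3 = (9 − 8) − 1 = 0, and the invariant factors of ∂_3 are all 1, so H_2 = 0.
  H_3: rank ker ∂_3 − rank ∂_4 = (1 − 1) − 0 = 0, and there is no ∂_4, so H_3 = 0.

H_0 ≅ Z,  H_1 ≅ Z,  H_2 = 0,  H_3 = 0.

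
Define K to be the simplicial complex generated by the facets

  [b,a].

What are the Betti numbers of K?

We work with the vertex ordering a < b. The simplices of K, each written with vertices in increasing order, are:

  0-simplices (2): a, b
  1-simplices (1): ab

Hence C_0 ≅ Z^2, C_1 ≅ Z^1.

∂_1: C_1 → C_0 is given by ∂[p,q] = [q] − [p].
As a 2×1 matrix over Z this has rank 1, with invariant factors (1).

Now H_k = ker ∂_k / im ∂_{k+1}, so:

  H_0: rank C_0 − rank ∂_1 = 2 − 1 = 1, and the invariant factors of ∂_1 are all 1, so H_0 ≅ Z.
  H_1: rank ker ∂_1 − rank ∂_2 = (1 − 1) − 0 = 0, and there is no ∂_2, so H_1 ≅ 0.

As a check, the Euler characteristic is 2 − 1 = 1, which agrees with 1 − 0 = 1.

Hence the Betti numbers are b_0 = 1, b_1 = 0.

b_0 = 1, b_1 = 0.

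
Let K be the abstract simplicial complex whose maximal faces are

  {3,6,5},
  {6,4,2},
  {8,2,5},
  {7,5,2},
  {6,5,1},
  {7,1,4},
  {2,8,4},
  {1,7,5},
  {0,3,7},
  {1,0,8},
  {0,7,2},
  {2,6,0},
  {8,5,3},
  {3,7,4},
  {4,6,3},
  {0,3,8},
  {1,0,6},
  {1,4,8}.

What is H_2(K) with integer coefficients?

H_2 = Z.

K has 9 vertices, 27 edges, 18 triangles.
rank ∂_2 = 17, rank ∂_3 = 0 ⇒ b_2 = 18 − 17 − 0 = 1. So H_2 = Z.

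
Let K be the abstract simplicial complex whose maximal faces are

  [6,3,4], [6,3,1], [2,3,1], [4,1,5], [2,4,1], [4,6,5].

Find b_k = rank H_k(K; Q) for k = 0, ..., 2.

We work with the vertex ordering 1 < 2 < 3 < 4 < 5 < 6. The simplices of K, each written with vertices in increasing order, are:

  0-simplices (6): [1], [2], [3], [4], [5], [6]
  1-simplices (12): [1,2], [1,3], [1,4], [1,5], [1,6], [2,3], [2,4], [3,4], [3,6], [4,5], [4,6], [5,6]
  2-simplices (6): [1,2,3], [1,2,4], [1,3,6], [1,4,5], [3,4,6], [4,5,6]

so the chain groups are C_0 ≅ Z^6, C_1 ≅ Z^12, C_2 ≅ Z^6.

∂_1: C_1 → C_0 is given by ∂[p,q] = [q] − [p]. For instance
  ∂[5,6] = [6] − [5].
As a 6×12 matrix over Z this has rank 5, with invariant factors (1,1,1,1,1).

The boundary map ∂_2: C_2 → C_1 maps a triangle to the signed sum of its edges. For instance
  ∂[4,5,6] = [5,6] − [4,6] + [4,5],
  ∂[3,4,6] = [4,6] − [3,6] + [3,4].
The 12×6 boundary matrix has rank 6 and Smith normal form diag(1,1,1,1,1,1).

Computing H_k = (kernel of ∂_k) / (image of ∂_{k+1}):

  H_0: rank C_0 − rank ∂_1 = 6 − 5 = 1, and the invariant factors of ∂_1 are all 1, so H_0 = Z.
  H_1: rank ker ∂_1 − rank ∂_2 = (12 − 5) − 6 = 1, and the invariant factors of ∂_2 are all 1, so H_1 = Z.
  H_2: rank ker ∂_2 − rank ∂_3 = (6 − 6) − 0 = 0, and there is no ∂_3, so H_2 = 0.

As a check, the Euler characteristic is 6 − 12 + 6 = 0, which agrees with 1 − 1 + 0 = 0.

Hence the Betti numbers are b_0 = 1, b_1 = 1, b_2 = 0.

b_0 = 1, b_1 = 1, b_2 = 0.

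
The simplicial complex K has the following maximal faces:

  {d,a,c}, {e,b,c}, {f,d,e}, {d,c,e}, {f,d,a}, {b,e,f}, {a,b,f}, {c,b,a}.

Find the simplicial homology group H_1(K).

K has 6 vertices, 12 edges, 8 triangles.
rank ∂_1 = 5, rank ∂_2 = 7 ⇒ b_1 = 12 − 5 − 7 = 0; all invariant factors of ∂_2 are 1 so no torsion. So H_1 ≅ 0.

H_1 ≅ 0.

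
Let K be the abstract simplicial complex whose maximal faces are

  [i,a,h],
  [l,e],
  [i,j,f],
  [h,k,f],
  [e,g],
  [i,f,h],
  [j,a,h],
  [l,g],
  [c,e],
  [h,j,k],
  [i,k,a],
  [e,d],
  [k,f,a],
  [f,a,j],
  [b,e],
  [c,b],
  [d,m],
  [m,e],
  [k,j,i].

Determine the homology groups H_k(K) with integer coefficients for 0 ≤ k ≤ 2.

Order the vertices as a < b < c < d < e < f < g < h < i < j < k < l < m. Listing each simplex with vertices in this order, K has dimension 2 with simplices:

  0-simplices (13): a, b, c, d, e, f, g, h, i, j, k, l, m
  1-simplices (24): af, ah, ai, aj, ak, bc, be, ce, de, dm, eg, el, em, fh, fi, fj, fk, gl, hi, hj, hk, ij, ik, jk
  2-simplices (10): afj, afk, ahi, ahj, aik, fhi, fhk, fij, hjk, ijk

Hence C_0 ≅ Z^13, C_1 ≅ Z^24, C_2 ≅ Z^10.

∂_1: C_1 → C_0 sends each edge [p,q] (with p < q) to q − p.
As a 13×24 matrix over Z this has rank 11, with invariant factors (1,1,1,1,1,1,1,1,1,1,1).

∂_2: C_2 → C_1 sends each 2-simplex [p,q,r] to [q,r] − [p,r] + [p,q]. For instance
  ∂hjk = jk − hk + hj,
  ∂fij = ij − fj + fi.
This gives a 24×10 integer matrix of rank 10; reducing to Smith normal form yields diagonal entries (1,1,1,1,1,1,1,1,1,2).

From H_k ≅ ker(∂_k) / im(∂_{k+1}) we obtain:

  H_0: rank C_0 − rank ∂_1 = 13 − 11 = 2, and the invariant factors of ∂_1 are all 1, so H_0 = Z^2.
  H_1: rank ker ∂_1 − rank ∂_2 = (24 − 11) − 10 = 3, and ∂_2 has invariant factor 2 > 1, so H_1 = Z^3 ⊕ Z_2.
  H_2: rank ker ∂_2 − rank ∂_3 = (10 − 10) − 0 = 0, and there is no ∂_3, so H_2 = 0.

As a check, the Euler characteristic is 13 − 24 + 10 = -1, which agrees with 2 − 3 + 0 = -1.
(K is a triangulation of the disjoint union of the real projective plane RP^2 and a wedge of 3 circles.)

H_0 = Z^2,  H_1 = Z^3 ⊕ Z_2,  H_2 = 0.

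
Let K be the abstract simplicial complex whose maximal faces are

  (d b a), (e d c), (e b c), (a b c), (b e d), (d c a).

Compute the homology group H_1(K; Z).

H_1 = 0.

Order the vertices as a < b < c < d < e. Listing each simplex with vertices in this order, K has dimension 2 with simplices:

  0-simplices (5): a, b, c, d, e
  1-simplices (9): ab, ac, ad, bc, bd, be, cd, ce, de
  2-simplices (6): abc, abd, acd, bce, bde, cde

giving chain groups C_0 ≅ Z^5, C_1 ≅ Z^9, C_2 ≅ Z^6.

Boundary ∂_1: C_1 → C_0 is given by ∂[p,q] = [q] − [p].
The resulting 5×9 matrix has rank 4, and its Smith normal form has invariant factors (1,1,1,1).

The boundary map ∂_2: C_2 → C_1 sends each 2-simplex [p,q,r] to [q,r] − [p,r] + [p,q]. For instance
  ∂bce = ce − be + bc,
  ∂cde = de − ce + cd.
This gives a 9×6 integer matrix of rank 5; reducing to Smith normal form yields diagonal entries (1,1,1,1,1).

Reading off H_k = ker ∂_k / im ∂_{k+1}:

  H_1: rank ker ∂_1 − rank ∂_2 = (9 − 4) − 5 = 0, and the invariant factors of ∂_2 are all 1, so H_1 ≅ 0.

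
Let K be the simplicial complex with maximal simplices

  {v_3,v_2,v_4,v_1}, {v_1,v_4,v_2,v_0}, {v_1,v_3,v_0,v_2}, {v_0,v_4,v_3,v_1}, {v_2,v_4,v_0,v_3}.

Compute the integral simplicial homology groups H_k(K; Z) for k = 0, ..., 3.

H_0 ≅ Z,  H_1 = 0,  H_2 = 0,  H_3 ≅ Z.

Take the total order v_0 < v_1 < v_2 < v_3 < v_4 on the vertex set. Then K (dimension 3) consists of the simplices:

  0-simplices (5): [v_0], [v_1], [v_2], [v_3], [v_4]
  1-simplices (10): [v_0,v_1], [v_0,v_2], [v_0,v_3], [v_0,v_4], [v_1,v_2], [v_1,v_3], [v_1,v_4], [v_2,v_3], [v_2,v_4], [v_3,v_4]
  2-simplices (10): [v_0,v_1,v_2], [v_0,v_1,v_3], [v_0,v_1,v_4], [v_0,v_2,v_3], [v_0,v_2,v_4], [v_0,v_3,v_4], [v_1,v_2,v_3], [v_1,v_2,v_4], [v_1,v_3,v_4], [v_2,v_3,v_4]
  3-simplices (5): [v_0,v_1,v_2,v_3], [v_0,v_1,v_2,v_4], [v_0,v_1,v_3,v_4], [v_0,v_2,v_3,v_4], [v_1,v_2,v_3,v_4]

giving chain groups C_0 ≅ Z^5, C_1 ≅ Z^10, C_2 ≅ Z^10, C_3 ≅ Z^5.

The boundary map ∂_1: C_1 → C_0 sends each edge [p,q] (with p < q) to q − p. For instance
  ∂[v_3,v_4] = [v_4] − [v_3].
This gives a 5×10 integer matrix of rank 4; reducing to Smith normal form yields diagonal entries (1,1,1,1).

∂_2: C_2 → C_1 acts by ∂[p,q,r] = [q,r] − [p,r] + [p,q]. For instance
  ∂[v_0,v_1,v_4] = [v_1,v_4] − [v_0,v_4] + [v_0,v_1],
  ∂[v_1,v_3,v_4] = [v_3,v_4] − [v_1,v_4] + [v_1,v_3].
The resulting 10×10 matrix has rank 6, and its Smith normal form has invariant factors (1,1,1,1,1,1).

Boundary ∂_3: C_3 → C_2 sends each 3-simplex σ to the alternating sum Σ_i (−1)^i (σ with its i-th vertex removed). For instance
  ∂[v_0,v_1,v_2,v_3] = [v_1,v_2,v_3] − [v_0,v_2,v_3] + [v_0,v_1,v_3] − [v_0,v_1,v_2],
  ∂[v_0,v_1,v_2,v_4] = [v_1,v_2,v_4] − [v_0,v_2,v_4] + [v_0,v_1,v_4] − [v_0,v_1,v_2].
The resulting 10×5 matrix has rank 4, and its Smith normal form has invariant factors (1,1,1,1).

Reading off H_k = ker ∂_k / im ∂_{k+1}:

  H_0: rank C_0 − rank ∂_1 = 5 − 4 = 1, and the invariant factors of ∂_1 are all 1, so H_0 = Z.
  H_1: rank ker ∂_1 − rank ∂_2 = (10 − 4) − 6 = 0, and the invariant factors of ∂_2 are all 1, so H_1 = 0.
  H_2: rank ker ∂_2 − rank ∂_3 = (10 − 6) − 4 = 0, and the invariant factors of ∂_3 are all 1, so H_2 = 0.
  H_3: rank ker ∂_3 − rank ∂_4 = (5 − 4) − 0 = 1, and there is no ∂_4, so H_3 = Z.

As a check, the Euler characteristic is 5 − 10 + 10 − 5 = 0, which agrees with 1 − 0 + 0 − 1 = 0.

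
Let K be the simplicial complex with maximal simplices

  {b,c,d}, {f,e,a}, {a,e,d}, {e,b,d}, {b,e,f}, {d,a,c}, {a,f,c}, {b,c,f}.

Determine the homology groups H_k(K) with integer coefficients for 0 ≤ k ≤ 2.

H_0 = Z,  H_1 = 0,  H_2 = Z.

We work with the vertex ordering a < b < c < d < e < f. The simplices of K, each written with vertices in increasing order, are:

  0-simplices (6): a, b, c, d, e, f
  1-simplices (12): ac, ad, ae, af, bc, bd, be, bf, cd, cf, de, ef
  2-simplices (8): acd, acf, ade, aef, bcd, bcf, bde, bef

so the chain groups are C_0 ≅ Z^6, C_1 ≅ Z^12, C_2 ≅ Z^8.

Boundary ∂_1: C_1 → C_0 maps an edge to its endpoints' difference, ∂[p,q] = q − p. For instance
  ∂ae = e − a.
The resulting 6×12 matrix has rank 5, and its Smith normal form has invariant factors (1,1,1,1,1).

The boundary map ∂_2: C_2 → C_1 sends each 2-simplex [p,q,r] to [q,r] − [p,r] + [p,q]. For instance
  ∂bde = de − be + bd,
  ∂acd = cd − ad + ac.
As a 12×8 matrix over Z this has rank 7, with invariant factors (1,1,1,1,1,1,1).

From H_k ≅ ker(∂_k) / im(∂_{k+1}) we obtain:

  H_0: rank C_0 − rank ∂_1 = 6 − 5 = 1, and the invariant factors of ∂_1 are all 1, so H_0 = Z.
  H_1: rank ker ∂_1 − rank ∂_2 = (12 − 5) − 7 = 0, and the invariant factors of ∂_2 are all 1, so H_1 = 0.
  H_2: rank ker ∂_2 − rank ∂_3 = (8 − 7) − 0 = 1, and there is no ∂_3, so H_2 = Z.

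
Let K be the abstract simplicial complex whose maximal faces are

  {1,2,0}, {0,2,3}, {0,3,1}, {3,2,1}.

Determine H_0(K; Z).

Take the total order 0 < 1 < 2 < 3 on the vertex set. Then K (dimension 2) consists of the simplices:

  0-simplices (4): [0], [1], [2], [3]
  1-simplices (6): [0,1], [0,2], [0,3], [1,2], [1,3], [2,3]
  2-simplices (4): [0,1,2], [0,1,3], [0,2,3], [1,2,3]

Hence C_0 ≅ Z^4, C_1 ≅ Z^6, C_2 ≅ Z^4.

Boundary ∂_1: C_1 → C_0 maps an edge to its endpoints' difference, ∂[p,q] = q − p. For instance
  ∂[0,3] = [3] − [0].
This gives a 4×6 integer matrix of rank 3; reducing to Smith normal form yields diagonal entries (1,1,1).

∂_2: C_2 → C_1 maps a triangle to the signed sum of its edges. For instance
  ∂[0,2,3] = [2,3] − [0,3] + [0,2],
  ∂[0,1,3] = [1,3] − [0,3] + [0,1].
As a 6×4 matrix over Z this has rank 3, with invariant factors (1,1,1).

Reading off H_k = ker ∂_k / im ∂_{k+1}:

  H_0: rank C_0 − rank ∂_1 = 4 − 3 = 1, and the invariant factors of ∂_1 are all 1, so H_0 = Z.

H_0 = Z.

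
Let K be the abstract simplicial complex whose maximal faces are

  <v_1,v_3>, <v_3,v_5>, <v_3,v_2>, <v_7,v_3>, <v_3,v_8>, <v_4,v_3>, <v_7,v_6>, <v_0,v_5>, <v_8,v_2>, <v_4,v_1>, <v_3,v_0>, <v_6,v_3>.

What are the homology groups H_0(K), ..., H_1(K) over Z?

K has 9 vertices, 12 edges.
rank ∂_0 = 0, rank ∂_1 = 8 ⇒ b_0 = 9 − 0 − 8 = 1; all invariant factors of ∂_1 are 1 so no torsion. So H_0 = Z.
rank ∂_1 = 8, rank ∂_2 = 0 ⇒ b_1 = 12 − 8 − 0 = 4. So H_1 = Z^4.

H_0 ≅ Z,  H_1 ≅ Z^4.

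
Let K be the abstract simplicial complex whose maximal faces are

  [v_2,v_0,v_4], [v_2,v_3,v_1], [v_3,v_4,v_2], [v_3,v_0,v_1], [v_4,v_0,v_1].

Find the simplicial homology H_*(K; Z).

H_0 = Z,  H_1 = Z,  H_2 = 0.

Take the total order v_0 < v_1 < v_2 < v_3 < v_4 on the vertex set. Then K (dimension 2) consists of the simplices:

  0-simplices (5): [v_0], [v_1], [v_2], [v_3], [v_4]
  1-simplices (10): [v_0,v_1], [v_0,v_2], [v_0,v_3], [v_0,v_4], [v_1,v_2], [v_1,v_3], [v_1,v_4], [v_2,v_3], [v_2,v_4], [v_3,v_4]
  2-simplices (5): [v_0,v_1,v_3], [v_0,v_1,v_4], [v_0,v_2,v_4], [v_1,v_2,v_3], [v_2,v_3,v_4]

so the chain groups are C_0 ≅ Z^5, C_1 ≅ Z^10, C_2 ≅ Z^5.

Boundary ∂_1: C_1 → C_0 sends each edge [p,q] (with p < q) to q − p.
The 5×10 boundary matrix has rank 4 and Smith normal form diag(1,1,1,1).

The boundary map ∂_2: C_2 → C_1 acts by ∂[p,q,r] = [q,r] − [p,r] + [p,q]. For instance
  ∂[v_0,v_1,v_3] = [v_1,v_3] − [v_0,v_3] + [v_0,v_1],
  ∂[v_1,v_2,v_3] = [v_2,v_3] − [v_1,v_3] + [v_1,v_2].
As a 10×5 matrix over Z this has rank 5, with invariant factors (1,1,1,1,1).

Now H_k = ker ∂_k / im ∂_{k+1}, so:

  H_0: rank C_0 − rank ∂_1 = 5 − 4 = 1, and the invariant factors of ∂_1 are all 1, so H_0 ≅ Z.
  H_1: rank ker ∂_1 − rank ∂_2 = (10 − 4) − 5 = 1, and the invariant factors of ∂_2 are all 1, so H_1 ≅ Z.
  H_2: rank ker ∂_2 − rank ∂_3 = (5 − 5) − 0 = 0, and there is no ∂_3, so H_2 ≅ 0.

(K is a triangulation of the Möbius band.)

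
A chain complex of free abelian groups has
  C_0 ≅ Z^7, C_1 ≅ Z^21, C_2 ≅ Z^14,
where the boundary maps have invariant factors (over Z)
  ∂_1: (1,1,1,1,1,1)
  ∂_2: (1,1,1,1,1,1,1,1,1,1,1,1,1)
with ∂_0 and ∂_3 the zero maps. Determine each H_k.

H_0 ≅ Z,  H_1 ≅ Z^2,  H_2 ≅ Z.

H_0: b_0 = 7 − 0 − 6 = 1; torsion from ∂_1 factors > 1: none. So H_0 ≅ Z.
H_1: b_1 = 21 − 6 − 13 = 2; torsion from ∂_2 factors > 1: none. So H_1 ≅ Z^2.
H_2: b_2 = 14 − 13 − 0 = 1; torsion from ∂_3 factors > 1: none. So H_2 ≅ Z.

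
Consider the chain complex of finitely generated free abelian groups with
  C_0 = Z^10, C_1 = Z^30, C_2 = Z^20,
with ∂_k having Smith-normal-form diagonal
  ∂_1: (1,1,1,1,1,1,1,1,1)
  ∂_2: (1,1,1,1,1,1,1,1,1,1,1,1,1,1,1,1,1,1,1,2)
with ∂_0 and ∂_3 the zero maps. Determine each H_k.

H_0: b_0 = 10 − 0 − 9 = 1; torsion from ∂_1 factors > 1: none. So H_0 = Z.
H_1: b_1 = 30 − 9 − 20 = 1; torsion from ∂_2 factors > 1: [2]. So H_1 = Z ⊕ Z/2.
H_2: b_2 = 20 − 20 − 0 = 0; torsion from ∂_3 factors > 1: none. So H_2 = 0.

H_0 = Z,  H_1 = Z ⊕ Z/2,  H_2 = 0.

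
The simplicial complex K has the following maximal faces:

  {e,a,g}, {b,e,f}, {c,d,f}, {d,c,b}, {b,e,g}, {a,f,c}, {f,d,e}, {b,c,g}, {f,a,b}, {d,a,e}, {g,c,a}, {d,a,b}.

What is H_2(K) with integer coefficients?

H_2 = 0.

Fix the vertex order a < b < c < d < e < f < g and write every simplex with vertices in increasing order. Then dim K = 2 and the simplices of K are:

  0-simplices (7): a, b, c, d, e, f, g
  1-simplices (18): ab, ac, ad, ae, af, ag, bc, bd, be, bf, bg, cd, cf, cg, de, df, ef, eg
  2-simplices (12): abd, abf, acf, acg, ade, aeg, bcd, bcg, bef, beg, cdf, def

so the chain groups are C_0 ≅ Z^7, C_1 ≅ Z^18, C_2 ≅ Z^12.

The boundary map ∂_1: C_1 → C_0 is given by ∂[p,q] = [q] − [p]. For instance
  ∂bc = c − b.
This gives a 7×18 integer matrix of rank 6; reducing to Smith normal form yields diagonal entries (1,1,1,1,1,1).

∂_2: C_2 → C_1 acts by ∂[p,q,r] = [q,r] − [p,r] + [p,q]. For instance
  ∂beg = eg − bg + be,
  ∂bcg = cg − bg + bc.
This gives a 18×12 integer matrix of rank 12; reducing to Smith normal form yields diagonal entries (1,1,1,1,1,1,1,1,1,1,1,2).

Reading off H_k = ker ∂_k / im ∂_{k+1}:

  H_2: rank ker ∂_2 − rank ∂_3 = (12 − 12) − 0 = 0, and there is no ∂_3, so H_2 ≅ 0.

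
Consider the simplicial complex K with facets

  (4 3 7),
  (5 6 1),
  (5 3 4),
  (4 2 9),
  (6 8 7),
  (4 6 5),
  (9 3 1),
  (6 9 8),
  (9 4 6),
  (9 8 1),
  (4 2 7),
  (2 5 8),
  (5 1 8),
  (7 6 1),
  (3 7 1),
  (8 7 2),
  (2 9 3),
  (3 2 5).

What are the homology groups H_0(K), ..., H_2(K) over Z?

Order the vertices as 1 < 2 < 3 < 4 < 5 < 6 < 7 < 8 < 9. Listing each simplex with vertices in this order, K has dimension 2 with simplices:

  0-simplices (9): [1], [2], [3], [4], [5], [6], [7], [8], [9]
  1-simplices (27): (27 of them)
  2-simplices (18): [1,3,7], [1,3,9], [1,5,6], [1,5,8], [1,6,7], [1,8,9], [2,3,5], [2,3,9], [2,4,7], [2,4,9], [2,5,8], [2,7,8], [3,4,5], [3,4,7], [4,5,6], [4,6,9], [6,7,8], [6,8,9]

Hence C_0 ≅ Z^9, C_1 ≅ Z^27, C_2 ≅ Z^18.

Boundary ∂_1: C_1 → C_0 is given by ∂[p,q] = [q] − [p].
As a 9×27 matrix over Z this has rank 8, with invariant factors (1,1,1,1,1,1,1,1).

∂_2: C_2 → C_1 sends each 2-simplex [p,q,r] to [q,r] − [p,r] + [p,q]. For instance
  ∂[4,5,6] = [5,6] − [4,6] + [4,5],
  ∂[1,5,6] = [5,6] − [1,6] + [1,5].
As a 27×18 matrix over Z this has rank 18, with invariant factors (1,1,1,1,1,1,1,1,1,1,1,1,1,1,1,1,1,2).

Computing H_k = (kernel of ∂_k) / (image of ∂_{k+1}):

  H_0: rank C_0 − rank ∂_1 = 9 − 8 = 1, and the invariant factors of ∂_1 are all 1, so H_0 ≅ Z.
  H_1: rank ker ∂_1 − rank ∂_2 = (27 − 8) − 18 = 1, and ∂_2 has invariant factor 2 > 1, so H_1 ≅ Z ⊕ Z/2.
  H_2: rank ker ∂_2 − rank ∂_3 = (18 − 18) − 0 = 0, and there is no ∂_3, so H_2 ≅ 0.

H_0 = Z,  H_1 = Z ⊕ Z/2,  H_2 = 0.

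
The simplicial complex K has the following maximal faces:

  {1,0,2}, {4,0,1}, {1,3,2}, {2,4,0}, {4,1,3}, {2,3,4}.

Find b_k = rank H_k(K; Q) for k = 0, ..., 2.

Order the vertices as 0 < 1 < 2 < 3 < 4. Listing each simplex with vertices in this order, K has dimension 2 with simplices:

  0-simplices (5): [0], [1], [2], [3], [4]
  1-simplices (9): [0,1], [0,2], [0,4], [1,2], [1,3], [1,4], [2,3], [2,4], [3,4]
  2-simplices (6): [0,1,2], [0,1,4], [0,2,4], [1,2,3], [1,3,4], [2,3,4]

giving chain groups C_0 ≅ Z^5, C_1 ≅ Z^9, C_2 ≅ Z^6.

Boundary ∂_1: C_1 → C_0 sends each edge [p,q] (with p < q) to q − p.
The resulting 5×9 matrix has rank 4, and its Smith normal form has invariant factors (1,1,1,1).

Boundary ∂_2: C_2 → C_1 maps a triangle to the signed sum of its edges. For instance
  ∂[1,3,4] = [3,4] − [1,4] + [1,3],
  ∂[0,1,2] = [1,2] − [0,2] + [0,1].
This gives a 9×6 integer matrix of rank 5; reducing to Smith normal form yields diagonal entries (1,1,1,1,1).

Now H_k = ker ∂_k / im ∂_{k+1}, so:

  H_0: rank C_0 − rank ∂_1 = 5 − 4 = 1, and the invariant factors of ∂_1 are all 1, so H_0 = Z.
  H_1: rank ker ∂_1 − rank ∂_2 = (9 − 4) − 5 = 0, and the invariant factors of ∂_2 are all 1, so H_1 = 0.
  H_2: rank ker ∂_2 − rank ∂_3 = (6 − 5) − 0 = 1, and there is no ∂_3, so H_2 = Z.

Hence the Betti numbers are b_0 = 1, b_1 = 0, b_2 = 1.

b_0 = 1, b_1 = 0, b_2 = 1.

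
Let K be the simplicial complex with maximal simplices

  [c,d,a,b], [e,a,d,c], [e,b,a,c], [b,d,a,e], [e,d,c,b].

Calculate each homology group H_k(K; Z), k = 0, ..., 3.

We work with the vertex ordering a < b < c < d < e. The simplices of K, each written with vertices in increasing order, are:

  0-simplices (5): a, b, c, d, e
  1-simplices (10): ab, ac, ad, ae, bc, bd, be, cd, ce, de
  2-simplices (10): abc, abd, abe, acd, ace, ade, bcd, bce, bde, cde
  3-simplices (5): abcd, abce, abde, acde, bcde

Hence C_0 ≅ Z^5, C_1 ≅ Z^10, C_2 ≅ Z^10, C_3 ≅ Z^5.

∂_1: C_1 → C_0 is given by ∂[p,q] = [q] − [p].
This gives a 5×10 integer matrix of rank 4; reducing to Smith normal form yields diagonal entries (1,1,1,1).

The boundary map ∂_2: C_2 → C_1 acts by ∂[p,q,r] = [q,r] − [p,r] + [p,q]. For instance
  ∂bde = de − be + bd,
  ∂bce = ce − be + bc.
The 10×10 boundary matrix has rank 6 and Smith normal form diag(1,1,1,1,1,1).

∂_3: C_3 → C_2 sends each 3-simplex σ to the alternating sum Σ_i (−1)^i (σ with its i-th vertex removed). For instance
  ∂abde = bde − ade + abe − abd,
  ∂abce = bce − ace + abe − abc.
This gives a 10×5 integer matrix of rank 4; reducing to Smith normal form yields diagonal entries (1,1,1,1).

From H_k ≅ ker(∂_k) / im(∂_{k+1}) we obtain:

  H_0: rank C_0 − rank ∂_1 = 5 − 4 = 1, and the invariant factors of ∂_1 are all 1, so H_0 ≅ Z.
  H_1: rank ker ∂_1 − rank ∂_2 = (10 − 4) − 6 = 0, and the invariant factors of ∂_2 are all 1, so H_1 ≅ 0.
  H_2: rank ker ∂_2 − rank ∂_3 = (10 − 6) − 4 = 0, and the invariant factors of ∂_3 are all 1, so H_2 ≅ 0.
  H_3: rank ker ∂_3 − rank ∂_4 = (5 − 4) − 0 = 1, and there is no ∂_4, so H_3 ≅ Z.

(K is a triangulation of the 3-sphere S^3.)

H_0 = Z,  H_1 = 0,  H_2 = 0,  H_3 = Z.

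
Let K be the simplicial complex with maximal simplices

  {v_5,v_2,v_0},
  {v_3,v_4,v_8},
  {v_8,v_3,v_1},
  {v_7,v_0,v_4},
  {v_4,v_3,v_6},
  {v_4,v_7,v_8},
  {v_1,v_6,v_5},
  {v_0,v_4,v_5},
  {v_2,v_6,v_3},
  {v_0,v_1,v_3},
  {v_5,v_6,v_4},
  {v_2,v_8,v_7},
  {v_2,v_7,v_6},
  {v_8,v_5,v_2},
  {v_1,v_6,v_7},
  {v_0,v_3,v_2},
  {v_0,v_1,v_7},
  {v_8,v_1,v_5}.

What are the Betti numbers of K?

b_0 = 1, b_1 = 2, b_2 = 1.

Fix the vertex order v_0 < v_1 < v_2 < v_3 < v_4 < v_5 < v_6 < v_7 < v_8 and write every simplex with vertices in increasing order. Then dim K = 2 and the simplices of K are:

  0-simplices (9): [v_0], [v_1], [v_2], [v_3], [v_4], [v_5], [v_6], [v_7], [v_8]
  1-simplices (27): (27 of them)
  2-simplices (18): (18 of them)

so the chain groups are C_0 ≅ Z^9, C_1 ≅ Z^27, C_2 ≅ Z^18.

∂_1: C_1 → C_0 is given by ∂[p,q] = [q] − [p].
This gives a 9×27 integer matrix of rank 8; reducing to Smith normal form yields diagonal entries (1,1,1,1,1,1,1,1).

∂_2: C_2 → C_1 acts by ∂[p,q,r] = [q,r] − [p,r] + [p,q]. For instance
  ∂[v_3,v_4,v_6] = [v_4,v_6] − [v_3,v_6] + [v_3,v_4],
  ∂[v_0,v_4,v_7] = [v_4,v_7] − [v_0,v_7] + [v_0,v_4].
This gives a 27×18 integer matrix of rank 17; reducing to Smith normal form yields diagonal entries (1,1,1,1,1,1,1,1,1,1,1,1,1,1,1,1,1).

Computing H_k = (kernel of ∂_k) / (image of ∂_{k+1}):

  H_0: rank C_0 − rank ∂_1 = 9 − 8 = 1, and the invariant factors of ∂_1 are all 1, so H_0 ≅ Z.
  H_1: rank ker ∂_1 − rank ∂_2 = (27 − 8) − 17 = 2, and the invariant factors of ∂_2 are all 1, so H_1 ≅ Z^2.
  H_2: rank ker ∂_2 − rank ∂_3 = (18 − 17) − 0 = 1, and there is no ∂_3, so H_2 ≅ Z.

Hence the Betti numbers are b_0 = 1, b_1 = 2, b_2 = 1.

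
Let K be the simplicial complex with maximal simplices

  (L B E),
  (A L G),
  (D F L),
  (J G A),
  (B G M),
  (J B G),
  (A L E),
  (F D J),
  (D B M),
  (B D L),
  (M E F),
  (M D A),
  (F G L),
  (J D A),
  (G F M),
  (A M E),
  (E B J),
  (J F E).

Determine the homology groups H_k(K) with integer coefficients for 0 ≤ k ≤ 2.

Order the vertices as A < B < D < E < F < G < J < L < M. Listing each simplex with vertices in this order, K has dimension 2 with simplices:

  0-simplices (9): A, B, D, E, F, G, J, L, M
  1-simplices (27): AD, AE, AG, AJ, AL, AM, BD, BE, BG, BJ, BL, BM, DF, DJ, DL, DM, EF, EJ, EL, EM, FG, FJ, FL, FM, GJ, GL, GM
  2-simplices (18): ADJ, ADM, AEL, AEM, AGJ, AGL, BDL, BDM, BEJ, BEL, BGJ, BGM, DFJ, DFL, EFJ, EFM, FGL, FGM

so the chain groups are C_0 ≅ Z^9, C_1 ≅ Z^27, C_2 ≅ Z^18.

∂_1: C_1 → C_0 sends each edge [p,q] (with p < q) to q − p.
The resulting 9×27 matrix has rank 8, and its Smith normal form has invariant factors (1,1,1,1,1,1,1,1).

Boundary ∂_2: C_2 → C_1 maps a triangle to the signed sum of its edges. For instance
  ∂AGJ = GJ − AJ + AG,
  ∂AEL = EL − AL + AE.
This gives a 27×18 integer matrix of rank 17; reducing to Smith normal form yields diagonal entries (1,1,1,1,1,1,1,1,1,1,1,1,1,1,1,1,1).

Reading off H_k = ker ∂_k / im ∂_{k+1}:

  H_0: rank C_0 − rank ∂_1 = 9 − 8 = 1, and the invariant factors of ∂_1 are all 1, so H_0 = Z.
  H_1: rank ker ∂_1 − rank ∂_2 = (27 − 8) − 17 = 2, and the invariant factors of ∂_2 are all 1, so H_1 = Z^2.
  H_2: rank ker ∂_2 − rank ∂_3 = (18 − 17) − 0 = 1, and there is no ∂_3, so H_2 = Z.

As a check, the Euler characteristic is 9 − 27 + 18 = 0, which agrees with 1 − 2 + 1 = 0.
(K is a triangulation of the torus T^2.)

H_0 ≅ Z,  H_1 ≅ Z^2,  H_2 ≅ Z.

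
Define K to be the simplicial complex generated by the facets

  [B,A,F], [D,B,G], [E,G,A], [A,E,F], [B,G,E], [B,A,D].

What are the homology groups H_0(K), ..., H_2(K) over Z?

H_0 ≅ Z,  H_1 ≅ Z,  H_2 = 0.

We work with the vertex ordering A < B < D < E < F < G. The simplices of K, each written with vertices in increasing order, are:

  0-simplices (6): A, B, D, E, F, G
  1-simplices (12): AB, AD, AE, AF, AG, BD, BE, BF, BG, DG, EF, EG
  2-simplices (6): ABD, ABF, AEF, AEG, BDG, BEG

Hence C_0 ≅ Z^6, C_1 ≅ Z^12, C_2 ≅ Z^6.

∂_1: C_1 → C_0 maps an edge to its endpoints' difference, ∂[p,q] = q − p. For instance
  ∂AG = G − A.
The 6×12 boundary matrix has rank 5 and Smith normal form diag(1,1,1,1,1).

The boundary map ∂_2: C_2 → C_1 acts by ∂[p,q,r] = [q,r] − [p,r] + [p,q]. For instance
  ∂AEF = EF − AF + AE,
  ∂ABD = BD − AD + AB.
As a 12×6 matrix over Z this has rank 6, with invariant factors (1,1,1,1,1,1).

From H_k ≅ ker(∂_k) / im(∂_{k+1}) we obtain:

  H_0: rank C_0 − rank ∂_1 = 6 − 5 = 1, and the invariant factors of ∂_1 are all 1, so H_0 ≅ Z.
  H_1: rank ker ∂_1 − rank ∂_2 = (12 − 5) − 6 = 1, and the invariant factors of ∂_2 are all 1, so H_1 ≅ Z.
  H_2: rank ker ∂_2 − rank ∂_3 = (6 − 6) − 0 = 0, and there is no ∂_3, so H_2 ≅ 0.

As a check, the Euler characteristic is 6 − 12 + 6 = 0, which agrees with 1 − 1 + 0 = 0.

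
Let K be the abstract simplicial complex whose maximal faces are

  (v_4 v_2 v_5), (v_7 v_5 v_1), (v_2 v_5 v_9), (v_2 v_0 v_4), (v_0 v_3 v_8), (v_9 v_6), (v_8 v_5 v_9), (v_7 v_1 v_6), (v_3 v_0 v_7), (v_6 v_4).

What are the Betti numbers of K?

Order the vertices as v_0 < v_1 < v_2 < v_3 < v_4 < v_5 < v_6 < v_7 < v_8 < v_9. Listing each simplex with vertices in this order, K has dimension 2 with simplices:

  0-simplices (10): [v_0], [v_1], [v_2], [v_3], [v_4], [v_5], [v_6], [v_7], [v_8], [v_9]
  1-simplices (21): (21 of them)
  2-simplices (8): [v_0,v_2,v_4], [v_0,v_3,v_7], [v_0,v_3,v_8], [v_1,v_5,v_7], [v_1,v_6,v_7], [v_2,v_4,v_5], [v_2,v_5,v_9], [v_5,v_8,v_9]

giving chain groups C_0 ≅ Z^10, C_1 ≅ Z^21, C_2 ≅ Z^8.

Boundary ∂_1: C_1 → C_0 sends each edge [p,q] (with p < q) to q − p.
As a 10×21 matrix over Z this has rank 9, with invariant factors (1,1,1,1,1,1,1,1,1).

The boundary map ∂_2: C_2 → C_1 sends each 2-simplex [p,q,r] to [q,r] − [p,r] + [p,q]. For instance
  ∂[v_0,v_2,v_4] = [v_2,v_4] − [v_0,v_4] + [v_0,v_2],
  ∂[v_0,v_3,v_7] = [v_3,v_7] − [v_0,v_7] + [v_0,v_3].
The resulting 21×8 matrix has rank 8, and its Smith normal form has invariant factors (1,1,1,1,1,1,1,1).

Now H_k = ker ∂_k / im ∂_{k+1}, so:

  H_0: rank C_0 − rank ∂_1 = 10 − 9 = 1, and the invariant factors of ∂_1 are all 1, so H_0 ≅ Z.
  H_1: rank ker ∂_1 − rank ∂_2 = (21 − 9) − 8 = 4, and the invariant factors of ∂_2 are all 1, so H_1 ≅ Z^4.
  H_2: rank ker ∂_2 − rank ∂_3 = (8 − 8) − 0 = 0, and there is no ∂_3, so H_2 ≅ 0.

Hence the Betti numbers are b_0 = 1, b_1 = 4, b_2 = 0.

b_0 = 1, b_1 = 4, b_2 = 0.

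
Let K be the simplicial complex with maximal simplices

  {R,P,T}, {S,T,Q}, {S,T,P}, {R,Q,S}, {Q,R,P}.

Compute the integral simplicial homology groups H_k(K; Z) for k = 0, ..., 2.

Fix the vertex order P < Q < R < S < T and write every simplex with vertices in increasing order. Then dim K = 2 and the simplices of K are:

  0-simplices (5): P, Q, R, S, T
  1-simplices (10): PQ, PR, PS, PT, QR, QS, QT, RS, RT, ST
  2-simplices (5): PQR, PRT, PST, QRS, QST

so the chain groups are C_0 ≅ Z^5, C_1 ≅ Z^10, C_2 ≅ Z^5.

The boundary map ∂_1: C_1 → C_0 sends each edge [p,q] (with p < q) to q − p. For instance
  ∂QR = R − Q.
The resulting 5×10 matrix has rank 4, and its Smith normal form has invariant factors (1,1,1,1).

∂_2: C_2 → C_1 sends each 2-simplex [p,q,r] to [q,r] − [p,r] + [p,q]. For instance
  ∂PQR = QR − PR + PQ,
  ∂QRS = RS − QS + QR.
As a 10×5 matrix over Z this has rank 5, with invariant factors (1,1,1,1,1).

Reading off H_k = ker ∂_k / im ∂_{k+1}:

  H_0: rank C_0 − rank ∂_1 = 5 − 4 = 1, and the invariant factors of ∂_1 are all 1, so H_0 = Z.
  H_1: rank ker ∂_1 − rank ∂_2 = (10 − 4) − 5 = 1, and the invariant factors of ∂_2 are all 1, so H_1 = Z.
  H_2: rank ker ∂_2 − rank ∂_3 = (5 − 5) − 0 = 0, and there is no ∂_3, so H_2 = 0.

H_0 = Z,  H_1 = Z,  H_2 = 0.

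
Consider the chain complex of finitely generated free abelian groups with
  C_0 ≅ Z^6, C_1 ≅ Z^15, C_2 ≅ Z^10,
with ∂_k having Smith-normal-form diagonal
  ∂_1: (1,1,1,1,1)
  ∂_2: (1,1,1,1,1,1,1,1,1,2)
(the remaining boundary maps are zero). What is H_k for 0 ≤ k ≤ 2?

H_0 = Z,  H_1 = Z/2Z,  H_2 = 0.

H_0: b_0 = 6 − 0 − 5 = 1; torsion from ∂_1 factors > 1: none. So H_0 = Z.
H_1: b_1 = 15 − 5 − 10 = 0; torsion from ∂_2 factors > 1: [2]. So H_1 = Z/2Z.
H_2: b_2 = 10 − 10 − 0 = 0; torsion from ∂_3 factors > 1: none. So H_2 = 0.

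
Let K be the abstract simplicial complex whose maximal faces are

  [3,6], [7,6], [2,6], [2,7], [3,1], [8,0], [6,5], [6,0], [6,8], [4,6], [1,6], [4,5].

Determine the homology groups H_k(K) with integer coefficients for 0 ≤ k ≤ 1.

H_0 ≅ Z,  H_1 ≅ Z^4.

We work with the vertex ordering 0 < 1 < 2 < 3 < 4 < 5 < 6 < 7 < 8. The simplices of K, each written with vertices in increasing order, are:

  0-simplices (9): [0], [1], [2], [3], [4], [5], [6], [7], [8]
  1-simplices (12): [0,6], [0,8], [1,3], [1,6], [2,6], [2,7], [3,6], [4,5], [4,6], [5,6], [6,7], [6,8]

so the chain groups are C_0 ≅ Z^9, C_1 ≅ Z^12.

The boundary map ∂_1: C_1 → C_0 sends each edge [p,q] (with p < q) to q − p.
As a 9×12 matrix over Z this has rank 8, with invariant factors (1,1,1,1,1,1,1,1).

Computing H_k = (kernel of ∂_k) / (image of ∂_{k+1}):

  H_0: rank C_0 − rank ∂_1 = 9 − 8 = 1, and the invariant factors of ∂_1 are all 1, so H_0 = Z.
  H_1: rank ker ∂_1 − rank ∂_2 = (12 − 8) − 0 = 4, and there is no ∂_2, so H_1 = Z^4.

As a check, the Euler characteristic is 9 − 12 = -3, which agrees with 1 − 4 = -3.
(K is a triangulation of a wedge of 4 circles.)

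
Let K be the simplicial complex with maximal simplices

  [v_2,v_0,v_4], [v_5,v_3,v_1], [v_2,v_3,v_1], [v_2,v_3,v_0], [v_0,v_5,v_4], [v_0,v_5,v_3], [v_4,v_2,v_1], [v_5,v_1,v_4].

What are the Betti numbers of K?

b_0 = 1, b_1 = 0, b_2 = 1.

Fix the vertex order v_0 < v_1 < v_2 < v_3 < v_4 < v_5 and write every simplex with vertices in increasing order. Then dim K = 2 and the simplices of K are:

  0-simplices (6): [v_0], [v_1], [v_2], [v_3], [v_4], [v_5]
  1-simplices (12): [v_0,v_2], [v_0,v_3], [v_0,v_4], [v_0,v_5], [v_1,v_2], [v_1,v_3], [v_1,v_4], [v_1,v_5], [v_2,v_3], [v_2,v_4], [v_3,v_5], [v_4,v_5]
  2-simplices (8): [v_0,v_2,v_3], [v_0,v_2,v_4], [v_0,v_3,v_5], [v_0,v_4,v_5], [v_1,v_2,v_3], [v_1,v_2,v_4], [v_1,v_3,v_5], [v_1,v_4,v_5]

Hence C_0 ≅ Z^6, C_1 ≅ Z^12, C_2 ≅ Z^8.

∂_1: C_1 → C_0 is given by ∂[p,q] = [q] − [p]. For instance
  ∂[v_1,v_3] = [v_3] − [v_1].
This gives a 6×12 integer matrix of rank 5; reducing to Smith normal form yields diagonal entries (1,1,1,1,1).

The boundary map ∂_2: C_2 → C_1 acts by ∂[p,q,r] = [q,r] − [p,r] + [p,q]. For instance
  ∂[v_0,v_2,v_3] = [v_2,v_3] − [v_0,v_3] + [v_0,v_2],
  ∂[v_1,v_2,v_3] = [v_2,v_3] − [v_1,v_3] + [v_1,v_2].
As a 12×8 matrix over Z this has rank 7, with invariant factors (1,1,1,1,1,1,1).

Reading off H_k = ker ∂_k / im ∂_{k+1}:

  H_0: rank C_0 − rank ∂_1 = 6 − 5 = 1, and the invariant factors of ∂_1 are all 1, so H_0 ≅ Z.
  H_1: rank ker ∂_1 − rank ∂_2 = (12 − 5) − 7 = 0, and the invariant factors of ∂_2 are all 1, so H_1 ≅ 0.
  H_2: rank ker ∂_2 − rank ∂_3 = (8 − 7) − 0 = 1, and there is no ∂_3, so H_2 ≅ Z.

As a check, the Euler characteristic is 6 − 12 + 8 = 2, which agrees with 1 − 0 + 1 = 2.
(K is a triangulation of the 2-sphere S^2.)

Hence the Betti numbers are b_0 = 1, b_1 = 0, b_2 = 1.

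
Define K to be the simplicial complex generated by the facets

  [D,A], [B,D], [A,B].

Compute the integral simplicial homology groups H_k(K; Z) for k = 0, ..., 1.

H_0 = Z,  H_1 = Z.

Fix the vertex order A < B < D and write every simplex with vertices in increasing order. Then dim K = 1 and the simplices of K are:

  0-simplices (3): A, B, D
  1-simplices (3): AB, AD, BD

Hence C_0 ≅ Z^3, C_1 ≅ Z^3.

Boundary ∂_1: C_1 → C_0 sends each edge [p,q] (with p < q) to q − p.
This gives a 3×3 integer matrix of rank 2; reducing to Smith normal form yields diagonal entries (1,1).

Computing H_k = (kernel of ∂_k) / (image of ∂_{k+1}):

  H_0: rank C_0 − rank ∂_1 = 3 − 2 = 1, and the invariant factors of ∂_1 are all 1, so H_0 = Z.
  H_1: rank ker ∂_1 − rank ∂_2 = (3 − 2) − 0 = 1, and there is no ∂_2, so H_1 = Z.

As a check, the Euler characteristic is 3 − 3 = 0, which agrees with 1 − 1 = 0.
(K is a triangulation of the circle S^1.)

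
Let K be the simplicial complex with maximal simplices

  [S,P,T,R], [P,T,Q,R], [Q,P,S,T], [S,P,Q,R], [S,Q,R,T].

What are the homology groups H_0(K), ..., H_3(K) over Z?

K has 5 vertices, 10 edges, 10 triangles, 5 3-simplices.
rank ∂_0 = 0, rank ∂_1 = 4 ⇒ b_0 = 5 − 0 − 4 = 1; all invariant factors of ∂_1 are 1 so no torsion. So H_0 = Z.
rank ∂_1 = 4, rank ∂_2 = 6 ⇒ b_1 = 10 − 4 − 6 = 0; all invariant factors of ∂_2 are 1 so no torsion. So H_1 = 0.
rank ∂_2 = 6, rank ∂_3 = 4 ⇒ b_2 = 10 − 6 − 4 = 0; all invariant factors of ∂_3 are 1 so no torsion. So H_2 = 0.
rank ∂_3 = 4, rank ∂_4 = 0 ⇒ b_3 = 5 − 4 − 0 = 1. So H_3 = Z.

H_0 ≅ Z,  H_1 = 0,  H_2 = 0,  H_3 ≅ Z.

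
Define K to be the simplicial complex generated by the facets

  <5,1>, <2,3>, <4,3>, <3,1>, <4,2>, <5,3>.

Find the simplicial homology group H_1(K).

H_1 ≅ Z^2.

K has 5 vertices, 6 edges.
rank ∂_1 = 4, rank ∂_2 = 0 ⇒ b_1 = 6 − 4 − 0 = 2. So H_1 ≅ Z^2.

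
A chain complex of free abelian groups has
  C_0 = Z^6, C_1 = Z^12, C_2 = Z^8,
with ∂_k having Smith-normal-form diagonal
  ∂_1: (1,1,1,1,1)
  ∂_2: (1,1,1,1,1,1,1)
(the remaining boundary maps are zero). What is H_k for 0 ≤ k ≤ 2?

H_0 = Z,  H_1 = 0,  H_2 = Z.

H_0: b_0 = 6 − 0 − 5 = 1; torsion from ∂_1 factors > 1: none. So H_0 = Z.
H_1: b_1 = 12 − 5 − 7 = 0; torsion from ∂_2 factors > 1: none. So H_1 = 0.
H_2: b_2 = 8 − 7 − 0 = 1; torsion from ∂_3 factors > 1: none. So H_2 = Z.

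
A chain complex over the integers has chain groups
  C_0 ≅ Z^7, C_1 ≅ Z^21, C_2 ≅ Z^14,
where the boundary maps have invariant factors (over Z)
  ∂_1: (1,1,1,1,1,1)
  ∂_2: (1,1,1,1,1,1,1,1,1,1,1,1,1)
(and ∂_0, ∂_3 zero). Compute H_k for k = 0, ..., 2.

H_0 = Z,  H_1 = Z^2,  H_2 = Z.

H_0: b_0 = 7 − 0 − 6 = 1; torsion from ∂_1 factors > 1: none. So H_0 = Z.
H_1: b_1 = 21 − 6 − 13 = 2; torsion from ∂_2 factors > 1: none. So H_1 = Z^2.
H_2: b_2 = 14 − 13 − 0 = 1; torsion from ∂_3 factors > 1: none. So H_2 = Z.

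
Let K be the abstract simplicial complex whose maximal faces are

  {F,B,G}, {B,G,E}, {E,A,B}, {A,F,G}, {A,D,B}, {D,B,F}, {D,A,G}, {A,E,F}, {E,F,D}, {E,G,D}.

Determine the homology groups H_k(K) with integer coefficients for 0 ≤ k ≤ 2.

Fix the vertex order A < B < D < E < F < G and write every simplex with vertices in increasing order. Then dim K = 2 and the simplices of K are:

  0-simplices (6): A, B, D, E, F, G
  1-simplices (15): AB, AD, AE, AF, AG, BD, BE, BF, BG, DE, DF, DG, EF, EG, FG
  2-simplices (10): ABD, ABE, ADG, AEF, AFG, BDF, BEG, BFG, DEF, DEG

so the chain groups are C_0 ≅ Z^6, C_1 ≅ Z^15, C_2 ≅ Z^10.

∂_1: C_1 → C_0 is given by ∂[p,q] = [q] − [p]. For instance
  ∂BF = F − B.
The 6×15 boundary matrix has rank 5 and Smith normal form diag(1,1,1,1,1).

The boundary map ∂_2: C_2 → C_1 maps a triangle to the signed sum of its edges. For instance
  ∂ABD = BD − AD + AB,
  ∂DEF = EF − DF + DE.
The 15×10 boundary matrix has rank 10 and Smith normal form diag(1,1,1,1,1,1,1,1,1,2).

Computing H_k = (kernel of ∂_k) / (image of ∂_{k+1}):

  H_0: rank C_0 − rank ∂_1 = 6 − 5 = 1, and the invariant factors of ∂_1 are all 1, so H_0 ≅ Z.
  H_1: rank ker ∂_1 − rank ∂_2 = (15 − 5) − 10 = 0, and ∂_2 has invariant factor 2 > 1, so H_1 ≅ Z_2.
  H_2: rank ker ∂_2 − rank ∂_3 = (10 − 10) − 0 = 0, and there is no ∂_3, so H_2 ≅ 0.

(K is a triangulation of the real projective plane RP^2.)

H_0 ≅ Z,  H_1 ≅ Z_2,  H_2 = 0.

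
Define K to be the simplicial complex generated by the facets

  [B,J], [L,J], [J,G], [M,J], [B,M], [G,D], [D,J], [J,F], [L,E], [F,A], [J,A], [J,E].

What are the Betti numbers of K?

b_0 = 1, b_1 = 4.

Take the total order A < B < D < E < F < G < J < L < M on the vertex set. Then K (dimension 1) consists of the simplices:

  0-simplices (9): A, B, D, E, F, G, J, L, M
  1-simplices (12): AF, AJ, BJ, BM, DG, DJ, EJ, EL, FJ, GJ, JL, JM

Hence C_0 ≅ Z^9, C_1 ≅ Z^12.

∂_1: C_1 → C_0 maps an edge to its endpoints' difference, ∂[p,q] = q − p.
As a 9×12 matrix over Z this has rank 8, with invariant factors (1,1,1,1,1,1,1,1).

From H_k ≅ ker(∂_k) / im(∂_{k+1}) we obtain:

  H_0: rank C_0 − rank ∂_1 = 9 − 8 = 1, and the invariant factors of ∂_1 are all 1, so H_0 = Z.
  H_1: rank ker ∂_1 − rank ∂_2 = (12 − 8) − 0 = 4, and there is no ∂_2, so H_1 = Z^4.

Hence the Betti numbers are b_0 = 1, b_1 = 4.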